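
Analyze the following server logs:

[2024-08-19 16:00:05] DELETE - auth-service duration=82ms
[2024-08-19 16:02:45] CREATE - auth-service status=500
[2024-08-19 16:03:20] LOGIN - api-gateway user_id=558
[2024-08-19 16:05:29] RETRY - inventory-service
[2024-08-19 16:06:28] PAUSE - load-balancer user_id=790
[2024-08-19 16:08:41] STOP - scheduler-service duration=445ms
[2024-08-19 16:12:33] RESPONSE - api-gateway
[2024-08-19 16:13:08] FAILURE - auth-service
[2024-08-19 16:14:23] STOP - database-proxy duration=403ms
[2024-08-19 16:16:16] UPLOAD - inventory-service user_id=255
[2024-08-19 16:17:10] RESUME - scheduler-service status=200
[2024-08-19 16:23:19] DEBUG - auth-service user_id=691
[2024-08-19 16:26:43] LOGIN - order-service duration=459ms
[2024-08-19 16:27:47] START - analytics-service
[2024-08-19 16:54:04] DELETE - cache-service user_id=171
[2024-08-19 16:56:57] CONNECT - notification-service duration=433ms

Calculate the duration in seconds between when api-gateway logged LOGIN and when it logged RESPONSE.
553

To find the time between events:

1. Locate the first LOGIN event for api-gateway: 2024-08-19 16:03:20
2. Locate the first RESPONSE event for api-gateway: 2024-08-19 16:12:33
3. Calculate the difference: 2024-08-19 16:12:33 - 2024-08-19 16:03:20 = 553 seconds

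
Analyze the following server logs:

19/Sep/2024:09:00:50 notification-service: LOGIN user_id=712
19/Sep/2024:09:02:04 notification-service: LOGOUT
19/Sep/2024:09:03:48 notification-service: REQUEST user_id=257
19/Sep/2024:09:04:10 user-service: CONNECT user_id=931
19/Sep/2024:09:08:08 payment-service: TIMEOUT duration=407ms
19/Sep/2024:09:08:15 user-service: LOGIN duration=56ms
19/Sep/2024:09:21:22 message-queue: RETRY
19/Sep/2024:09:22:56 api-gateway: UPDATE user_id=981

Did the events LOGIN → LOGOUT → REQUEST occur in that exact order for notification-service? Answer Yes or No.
Yes

To verify sequence order:

1. Find all events in sequence LOGIN → LOGOUT → REQUEST for notification-service
2. Extract their timestamps
3. Check if timestamps are in ascending order
4. Result: Yes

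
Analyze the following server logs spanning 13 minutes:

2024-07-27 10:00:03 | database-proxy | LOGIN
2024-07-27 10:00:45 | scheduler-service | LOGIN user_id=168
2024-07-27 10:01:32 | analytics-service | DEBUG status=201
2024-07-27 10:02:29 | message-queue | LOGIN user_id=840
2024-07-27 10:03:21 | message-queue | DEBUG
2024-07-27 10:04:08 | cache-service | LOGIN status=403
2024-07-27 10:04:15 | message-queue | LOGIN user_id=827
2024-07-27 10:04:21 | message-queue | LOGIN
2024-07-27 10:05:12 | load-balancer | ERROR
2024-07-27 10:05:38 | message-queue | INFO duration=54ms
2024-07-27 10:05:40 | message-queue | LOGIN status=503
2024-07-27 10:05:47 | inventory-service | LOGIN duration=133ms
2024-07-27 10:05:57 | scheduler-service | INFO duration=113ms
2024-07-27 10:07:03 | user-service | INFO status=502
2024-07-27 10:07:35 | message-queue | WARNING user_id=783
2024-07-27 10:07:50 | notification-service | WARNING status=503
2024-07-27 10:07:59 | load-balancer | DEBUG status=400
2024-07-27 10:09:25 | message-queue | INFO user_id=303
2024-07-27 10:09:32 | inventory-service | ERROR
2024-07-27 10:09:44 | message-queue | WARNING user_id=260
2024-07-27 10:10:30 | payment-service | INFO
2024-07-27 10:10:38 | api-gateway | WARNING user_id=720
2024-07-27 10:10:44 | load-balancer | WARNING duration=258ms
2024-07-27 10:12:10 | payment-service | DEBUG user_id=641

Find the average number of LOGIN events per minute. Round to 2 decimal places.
0.62

To calculate the rate:

1. Count total LOGIN events: 8
2. Total time period: 13 minutes
3. Rate = 8 / 13 = 0.62 events per minute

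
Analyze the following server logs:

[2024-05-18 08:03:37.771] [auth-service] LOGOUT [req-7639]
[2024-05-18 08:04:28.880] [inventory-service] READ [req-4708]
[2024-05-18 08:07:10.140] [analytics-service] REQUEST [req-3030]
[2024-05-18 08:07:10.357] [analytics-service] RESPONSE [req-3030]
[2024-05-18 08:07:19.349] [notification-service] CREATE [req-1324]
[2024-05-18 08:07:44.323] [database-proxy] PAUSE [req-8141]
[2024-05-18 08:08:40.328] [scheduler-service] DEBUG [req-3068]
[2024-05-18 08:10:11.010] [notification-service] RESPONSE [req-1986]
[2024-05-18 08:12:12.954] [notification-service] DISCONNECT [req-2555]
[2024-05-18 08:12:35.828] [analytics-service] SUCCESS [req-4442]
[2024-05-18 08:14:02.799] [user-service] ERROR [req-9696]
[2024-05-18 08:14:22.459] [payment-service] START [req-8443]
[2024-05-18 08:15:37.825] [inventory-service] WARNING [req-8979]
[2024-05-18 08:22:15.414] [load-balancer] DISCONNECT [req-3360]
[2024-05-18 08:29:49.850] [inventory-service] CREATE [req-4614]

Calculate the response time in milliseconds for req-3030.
217

To calculate latency:

1. Find REQUEST with id req-3030: 2024-05-18 08:07:10.140
2. Find RESPONSE with id req-3030: 2024-05-18 08:07:10.357
3. Latency: 2024-05-18 08:07:10.357 - 2024-05-18 08:07:10.140 = 217ms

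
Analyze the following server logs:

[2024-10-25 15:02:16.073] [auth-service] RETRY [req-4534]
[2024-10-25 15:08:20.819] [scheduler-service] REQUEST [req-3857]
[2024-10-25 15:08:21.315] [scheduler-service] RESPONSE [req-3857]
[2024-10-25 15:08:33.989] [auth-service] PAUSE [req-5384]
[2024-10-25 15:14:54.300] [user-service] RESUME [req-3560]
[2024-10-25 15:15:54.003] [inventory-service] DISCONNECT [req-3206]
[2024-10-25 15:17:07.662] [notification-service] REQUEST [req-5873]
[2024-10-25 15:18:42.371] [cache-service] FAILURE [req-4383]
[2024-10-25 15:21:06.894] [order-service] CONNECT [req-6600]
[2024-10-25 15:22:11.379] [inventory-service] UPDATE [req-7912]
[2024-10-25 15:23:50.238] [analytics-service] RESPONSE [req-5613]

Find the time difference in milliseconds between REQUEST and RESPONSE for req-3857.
496

To calculate latency:

1. Find REQUEST with id req-3857: 2024-10-25 15:08:20.819
2. Find RESPONSE with id req-3857: 2024-10-25 15:08:21.315
3. Latency: 2024-10-25 15:08:21.315 - 2024-10-25 15:08:20.819 = 496ms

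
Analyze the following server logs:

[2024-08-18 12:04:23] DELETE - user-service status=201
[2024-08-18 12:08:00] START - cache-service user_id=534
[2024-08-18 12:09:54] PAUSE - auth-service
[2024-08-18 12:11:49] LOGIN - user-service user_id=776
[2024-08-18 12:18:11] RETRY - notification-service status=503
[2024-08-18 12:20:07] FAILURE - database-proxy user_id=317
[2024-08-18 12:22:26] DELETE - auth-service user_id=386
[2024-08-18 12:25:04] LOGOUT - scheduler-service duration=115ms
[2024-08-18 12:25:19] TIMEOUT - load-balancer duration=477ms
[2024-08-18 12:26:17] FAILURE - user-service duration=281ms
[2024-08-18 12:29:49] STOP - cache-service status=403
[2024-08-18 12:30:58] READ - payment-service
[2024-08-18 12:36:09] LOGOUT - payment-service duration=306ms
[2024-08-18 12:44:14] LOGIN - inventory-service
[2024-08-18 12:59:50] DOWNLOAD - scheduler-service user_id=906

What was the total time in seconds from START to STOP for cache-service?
1309

To calculate state duration:

1. Find START event for cache-service: 2024-08-18 12:08:00
2. Find STOP event for cache-service: 2024-08-18 12:29:49
3. Calculate duration: 2024-08-18 12:29:49 - 2024-08-18 12:08:00 = 1309 seconds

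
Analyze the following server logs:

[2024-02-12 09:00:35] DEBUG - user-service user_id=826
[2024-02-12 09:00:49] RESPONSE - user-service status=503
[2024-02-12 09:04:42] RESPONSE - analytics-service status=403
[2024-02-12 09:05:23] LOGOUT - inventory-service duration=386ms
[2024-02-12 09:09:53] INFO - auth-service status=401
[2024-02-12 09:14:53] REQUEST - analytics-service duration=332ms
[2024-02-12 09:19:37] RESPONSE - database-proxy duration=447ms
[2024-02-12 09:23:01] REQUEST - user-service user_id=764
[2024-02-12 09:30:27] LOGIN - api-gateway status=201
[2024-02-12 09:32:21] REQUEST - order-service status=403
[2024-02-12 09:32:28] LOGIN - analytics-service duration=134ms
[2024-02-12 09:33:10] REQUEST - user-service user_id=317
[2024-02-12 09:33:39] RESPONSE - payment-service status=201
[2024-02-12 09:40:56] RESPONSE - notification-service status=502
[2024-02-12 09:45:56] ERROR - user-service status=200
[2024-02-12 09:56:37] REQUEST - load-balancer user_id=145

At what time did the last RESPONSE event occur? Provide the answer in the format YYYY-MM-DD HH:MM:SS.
2024-02-12 09:40:56

To find the last event:

1. Filter for all RESPONSE events
2. Sort by timestamp
3. Select the last one
4. Timestamp: 2024-02-12 09:40:56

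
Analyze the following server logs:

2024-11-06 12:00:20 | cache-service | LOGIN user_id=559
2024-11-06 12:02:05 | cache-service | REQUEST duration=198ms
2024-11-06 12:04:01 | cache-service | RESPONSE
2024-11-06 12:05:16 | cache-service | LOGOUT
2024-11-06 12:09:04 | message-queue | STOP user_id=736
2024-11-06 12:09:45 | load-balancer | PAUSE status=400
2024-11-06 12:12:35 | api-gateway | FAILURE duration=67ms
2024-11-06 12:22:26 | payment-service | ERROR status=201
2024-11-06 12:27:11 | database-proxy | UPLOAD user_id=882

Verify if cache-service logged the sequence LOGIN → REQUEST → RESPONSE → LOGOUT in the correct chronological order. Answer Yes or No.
Yes

To verify sequence order:

1. Find all events in sequence LOGIN → REQUEST → RESPONSE → LOGOUT for cache-service
2. Extract their timestamps
3. Check if timestamps are in ascending order
4. Result: Yes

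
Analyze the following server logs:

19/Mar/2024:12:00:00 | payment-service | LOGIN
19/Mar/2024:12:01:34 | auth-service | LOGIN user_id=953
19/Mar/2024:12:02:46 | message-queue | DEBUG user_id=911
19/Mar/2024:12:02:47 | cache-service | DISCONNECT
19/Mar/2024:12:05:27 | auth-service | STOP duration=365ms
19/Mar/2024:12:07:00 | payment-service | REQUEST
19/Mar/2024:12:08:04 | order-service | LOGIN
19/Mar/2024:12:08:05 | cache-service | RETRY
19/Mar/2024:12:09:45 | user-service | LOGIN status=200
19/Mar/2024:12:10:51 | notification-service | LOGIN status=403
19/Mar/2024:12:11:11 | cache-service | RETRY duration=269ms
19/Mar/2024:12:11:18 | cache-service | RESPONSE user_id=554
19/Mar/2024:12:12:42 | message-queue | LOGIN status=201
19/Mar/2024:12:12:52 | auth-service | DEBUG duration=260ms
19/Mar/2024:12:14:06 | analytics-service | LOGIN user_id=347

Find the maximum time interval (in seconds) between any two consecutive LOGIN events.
390

To find the longest gap:

1. Extract all LOGIN events in chronological order
2. Calculate time differences between consecutive events
3. Find the maximum difference
4. Longest gap: 390 seconds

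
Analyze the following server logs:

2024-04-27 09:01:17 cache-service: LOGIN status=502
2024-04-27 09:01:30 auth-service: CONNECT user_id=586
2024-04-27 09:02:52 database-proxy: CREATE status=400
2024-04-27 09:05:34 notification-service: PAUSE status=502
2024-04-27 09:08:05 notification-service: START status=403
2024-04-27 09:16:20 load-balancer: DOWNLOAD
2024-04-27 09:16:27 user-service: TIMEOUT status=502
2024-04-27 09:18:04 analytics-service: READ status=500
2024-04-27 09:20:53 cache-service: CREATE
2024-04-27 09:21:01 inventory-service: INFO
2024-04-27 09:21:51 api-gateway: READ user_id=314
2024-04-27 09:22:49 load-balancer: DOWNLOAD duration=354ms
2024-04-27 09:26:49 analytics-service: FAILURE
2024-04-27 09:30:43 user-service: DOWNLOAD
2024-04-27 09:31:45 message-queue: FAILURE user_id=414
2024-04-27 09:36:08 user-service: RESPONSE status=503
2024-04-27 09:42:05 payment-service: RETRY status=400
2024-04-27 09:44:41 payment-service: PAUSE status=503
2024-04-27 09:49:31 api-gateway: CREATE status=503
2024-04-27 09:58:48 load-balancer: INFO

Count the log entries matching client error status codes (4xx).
3

To find matching entries:

1. Pattern to match: client error status codes (4xx)
2. Scan each log entry for the pattern
3. Count matches: 3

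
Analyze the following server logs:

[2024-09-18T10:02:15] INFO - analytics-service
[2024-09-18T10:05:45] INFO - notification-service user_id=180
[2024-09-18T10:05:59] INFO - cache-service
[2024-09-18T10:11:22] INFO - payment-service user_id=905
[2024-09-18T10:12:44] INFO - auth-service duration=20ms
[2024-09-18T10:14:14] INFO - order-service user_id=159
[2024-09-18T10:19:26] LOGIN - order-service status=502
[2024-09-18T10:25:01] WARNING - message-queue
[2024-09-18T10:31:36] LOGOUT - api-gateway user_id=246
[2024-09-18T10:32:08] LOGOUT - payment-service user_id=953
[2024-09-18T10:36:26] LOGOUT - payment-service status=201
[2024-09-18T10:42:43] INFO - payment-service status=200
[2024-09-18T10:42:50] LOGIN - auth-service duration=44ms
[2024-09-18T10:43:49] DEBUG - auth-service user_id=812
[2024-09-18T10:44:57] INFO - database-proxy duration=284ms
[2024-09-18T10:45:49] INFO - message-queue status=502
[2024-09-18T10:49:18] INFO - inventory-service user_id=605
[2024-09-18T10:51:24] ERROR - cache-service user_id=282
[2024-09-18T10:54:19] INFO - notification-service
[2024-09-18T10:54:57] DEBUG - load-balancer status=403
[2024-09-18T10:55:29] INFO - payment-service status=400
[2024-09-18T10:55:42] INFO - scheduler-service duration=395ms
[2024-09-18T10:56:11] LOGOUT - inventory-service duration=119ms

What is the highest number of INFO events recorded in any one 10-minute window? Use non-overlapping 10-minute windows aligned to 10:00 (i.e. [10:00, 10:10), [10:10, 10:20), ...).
4

To find the burst window:

1. Divide the log period into non-overlapping 10-minute windows starting at 10:00
2. Count INFO events in each window
3. Find the window with maximum count
4. Maximum events in a window: 4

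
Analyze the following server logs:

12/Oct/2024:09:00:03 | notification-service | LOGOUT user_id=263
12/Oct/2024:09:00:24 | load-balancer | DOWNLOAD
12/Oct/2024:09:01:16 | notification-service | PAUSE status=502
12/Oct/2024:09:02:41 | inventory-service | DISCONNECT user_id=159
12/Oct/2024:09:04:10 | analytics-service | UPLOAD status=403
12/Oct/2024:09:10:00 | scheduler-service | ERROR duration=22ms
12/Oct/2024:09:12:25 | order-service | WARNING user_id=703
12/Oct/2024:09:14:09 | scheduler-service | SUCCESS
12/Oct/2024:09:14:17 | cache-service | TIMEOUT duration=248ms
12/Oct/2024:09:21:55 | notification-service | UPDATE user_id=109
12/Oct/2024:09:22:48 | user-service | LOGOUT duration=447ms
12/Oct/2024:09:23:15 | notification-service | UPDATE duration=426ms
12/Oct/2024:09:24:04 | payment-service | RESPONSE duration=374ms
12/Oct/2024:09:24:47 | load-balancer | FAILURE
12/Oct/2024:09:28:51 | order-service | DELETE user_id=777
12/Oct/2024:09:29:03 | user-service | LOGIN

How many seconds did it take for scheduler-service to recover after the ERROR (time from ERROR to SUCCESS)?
249

To calculate recovery time:

1. Find ERROR event for scheduler-service: 12/Oct/2024:09:10:00
2. Find next SUCCESS event for scheduler-service: 12/Oct/2024:09:14:09
3. Recovery time: 12/Oct/2024:09:14:09 - 12/Oct/2024:09:10:00 = 249 seconds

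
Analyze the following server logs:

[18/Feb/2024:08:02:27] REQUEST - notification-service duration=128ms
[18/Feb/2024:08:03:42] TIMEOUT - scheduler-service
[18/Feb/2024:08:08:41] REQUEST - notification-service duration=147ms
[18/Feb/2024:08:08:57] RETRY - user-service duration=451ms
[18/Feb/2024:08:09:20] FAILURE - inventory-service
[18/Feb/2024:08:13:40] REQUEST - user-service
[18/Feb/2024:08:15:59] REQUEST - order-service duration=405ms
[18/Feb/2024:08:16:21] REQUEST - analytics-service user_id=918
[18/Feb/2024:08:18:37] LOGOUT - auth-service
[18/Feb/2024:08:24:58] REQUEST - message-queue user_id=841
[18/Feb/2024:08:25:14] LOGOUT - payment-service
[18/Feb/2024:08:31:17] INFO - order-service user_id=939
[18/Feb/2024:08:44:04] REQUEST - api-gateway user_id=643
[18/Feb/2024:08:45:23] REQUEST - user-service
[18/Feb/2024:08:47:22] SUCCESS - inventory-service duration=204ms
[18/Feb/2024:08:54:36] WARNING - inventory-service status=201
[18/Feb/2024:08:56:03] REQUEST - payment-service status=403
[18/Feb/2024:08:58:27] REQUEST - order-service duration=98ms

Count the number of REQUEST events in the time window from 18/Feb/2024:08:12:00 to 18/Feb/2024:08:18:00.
3

To count events in the time window:

1. Window boundaries: 18/Feb/2024:08:12:00 to 18/Feb/2024:08:18:00
2. Filter for REQUEST events within this window
3. Count matching events: 3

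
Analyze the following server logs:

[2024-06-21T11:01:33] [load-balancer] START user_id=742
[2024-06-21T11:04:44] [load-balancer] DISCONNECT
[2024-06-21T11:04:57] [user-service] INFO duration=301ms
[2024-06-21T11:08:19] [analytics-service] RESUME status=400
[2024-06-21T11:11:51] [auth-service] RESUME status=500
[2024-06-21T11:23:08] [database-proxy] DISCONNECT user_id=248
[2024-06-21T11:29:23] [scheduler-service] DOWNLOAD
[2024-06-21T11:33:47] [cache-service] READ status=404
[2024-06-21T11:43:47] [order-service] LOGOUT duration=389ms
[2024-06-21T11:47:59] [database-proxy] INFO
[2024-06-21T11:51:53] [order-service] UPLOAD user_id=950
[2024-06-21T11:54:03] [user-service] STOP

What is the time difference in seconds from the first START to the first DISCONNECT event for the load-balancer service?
191

To find the time between events:

1. Locate the first START event for load-balancer: 2024-06-21T11:01:33
2. Locate the first DISCONNECT event for load-balancer: 2024-06-21T11:04:44
3. Calculate the difference: 2024-06-21T11:04:44 - 2024-06-21T11:01:33 = 191 seconds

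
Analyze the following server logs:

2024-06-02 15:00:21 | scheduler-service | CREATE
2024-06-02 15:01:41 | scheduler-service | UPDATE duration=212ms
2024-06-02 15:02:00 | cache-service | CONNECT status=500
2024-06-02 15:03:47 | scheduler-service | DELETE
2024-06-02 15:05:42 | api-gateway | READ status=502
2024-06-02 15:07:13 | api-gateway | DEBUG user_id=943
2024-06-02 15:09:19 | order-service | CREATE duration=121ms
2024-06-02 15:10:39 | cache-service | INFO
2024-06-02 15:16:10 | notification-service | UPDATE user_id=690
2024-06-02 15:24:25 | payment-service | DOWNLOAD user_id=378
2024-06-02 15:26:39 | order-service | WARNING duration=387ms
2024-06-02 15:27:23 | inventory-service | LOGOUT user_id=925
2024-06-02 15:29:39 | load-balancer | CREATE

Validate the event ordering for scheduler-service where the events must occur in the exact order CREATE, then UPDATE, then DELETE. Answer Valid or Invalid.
Valid

To validate ordering:

1. Required order: CREATE → UPDATE → DELETE
2. Rule: the events must occur in the exact order CREATE, then UPDATE, then DELETE
3. Check actual order of events for scheduler-service
4. Result: Valid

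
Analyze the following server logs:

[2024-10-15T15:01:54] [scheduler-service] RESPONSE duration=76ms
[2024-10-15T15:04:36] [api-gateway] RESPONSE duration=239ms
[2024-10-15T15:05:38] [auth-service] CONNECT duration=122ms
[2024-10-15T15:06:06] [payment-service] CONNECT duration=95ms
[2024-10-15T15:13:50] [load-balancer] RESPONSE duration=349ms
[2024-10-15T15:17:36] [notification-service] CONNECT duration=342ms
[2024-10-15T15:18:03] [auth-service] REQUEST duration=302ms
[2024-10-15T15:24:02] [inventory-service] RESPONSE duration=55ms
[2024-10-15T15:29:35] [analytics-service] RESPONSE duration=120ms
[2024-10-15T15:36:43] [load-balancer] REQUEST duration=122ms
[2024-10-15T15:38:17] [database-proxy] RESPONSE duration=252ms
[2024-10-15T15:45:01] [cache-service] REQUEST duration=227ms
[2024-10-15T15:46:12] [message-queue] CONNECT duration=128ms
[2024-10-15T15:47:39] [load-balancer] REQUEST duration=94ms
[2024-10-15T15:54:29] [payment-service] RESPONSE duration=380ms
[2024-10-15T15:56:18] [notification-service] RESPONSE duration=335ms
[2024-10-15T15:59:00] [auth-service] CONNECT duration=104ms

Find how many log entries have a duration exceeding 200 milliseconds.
8

To count timeouts:

1. Threshold: 200ms
2. Extract duration from each log entry
3. Count entries where duration > 200
4. Timeout count: 8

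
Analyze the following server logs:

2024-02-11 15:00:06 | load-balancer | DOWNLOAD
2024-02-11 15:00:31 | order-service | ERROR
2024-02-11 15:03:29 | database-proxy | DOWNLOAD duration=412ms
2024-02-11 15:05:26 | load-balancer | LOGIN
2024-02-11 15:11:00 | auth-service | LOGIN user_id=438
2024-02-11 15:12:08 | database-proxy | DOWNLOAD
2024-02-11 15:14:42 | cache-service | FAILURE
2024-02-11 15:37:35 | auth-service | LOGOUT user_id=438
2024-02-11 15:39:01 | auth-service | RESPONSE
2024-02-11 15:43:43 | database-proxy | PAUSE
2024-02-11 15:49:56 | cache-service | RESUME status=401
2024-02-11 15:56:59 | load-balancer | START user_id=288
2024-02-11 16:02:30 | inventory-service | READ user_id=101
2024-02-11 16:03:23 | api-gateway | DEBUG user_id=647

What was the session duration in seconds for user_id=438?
1595

To calculate session duration:

1. Find LOGIN event for user_id=438: 2024-02-11 15:11:00
2. Find LOGOUT event for user_id=438: 2024-02-11 15:37:35
3. Session duration: 2024-02-11 15:37:35 - 2024-02-11 15:11:00 = 1595 seconds (26 minutes)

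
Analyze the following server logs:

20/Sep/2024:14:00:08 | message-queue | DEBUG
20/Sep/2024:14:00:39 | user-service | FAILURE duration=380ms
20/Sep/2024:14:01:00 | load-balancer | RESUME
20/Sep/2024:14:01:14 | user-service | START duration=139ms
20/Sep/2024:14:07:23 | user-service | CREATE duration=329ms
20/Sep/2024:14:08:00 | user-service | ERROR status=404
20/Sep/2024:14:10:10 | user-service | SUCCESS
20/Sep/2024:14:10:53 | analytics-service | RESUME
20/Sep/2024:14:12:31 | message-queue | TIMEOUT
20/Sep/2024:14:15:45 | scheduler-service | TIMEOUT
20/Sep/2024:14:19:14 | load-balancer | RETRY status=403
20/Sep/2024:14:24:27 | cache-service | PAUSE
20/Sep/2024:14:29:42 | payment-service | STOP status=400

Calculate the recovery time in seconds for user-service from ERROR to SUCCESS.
130

To calculate recovery time:

1. Find ERROR event for user-service: 20/Sep/2024:14:08:00
2. Find next SUCCESS event for user-service: 20/Sep/2024:14:10:10
3. Recovery time: 20/Sep/2024:14:10:10 - 20/Sep/2024:14:08:00 = 130 seconds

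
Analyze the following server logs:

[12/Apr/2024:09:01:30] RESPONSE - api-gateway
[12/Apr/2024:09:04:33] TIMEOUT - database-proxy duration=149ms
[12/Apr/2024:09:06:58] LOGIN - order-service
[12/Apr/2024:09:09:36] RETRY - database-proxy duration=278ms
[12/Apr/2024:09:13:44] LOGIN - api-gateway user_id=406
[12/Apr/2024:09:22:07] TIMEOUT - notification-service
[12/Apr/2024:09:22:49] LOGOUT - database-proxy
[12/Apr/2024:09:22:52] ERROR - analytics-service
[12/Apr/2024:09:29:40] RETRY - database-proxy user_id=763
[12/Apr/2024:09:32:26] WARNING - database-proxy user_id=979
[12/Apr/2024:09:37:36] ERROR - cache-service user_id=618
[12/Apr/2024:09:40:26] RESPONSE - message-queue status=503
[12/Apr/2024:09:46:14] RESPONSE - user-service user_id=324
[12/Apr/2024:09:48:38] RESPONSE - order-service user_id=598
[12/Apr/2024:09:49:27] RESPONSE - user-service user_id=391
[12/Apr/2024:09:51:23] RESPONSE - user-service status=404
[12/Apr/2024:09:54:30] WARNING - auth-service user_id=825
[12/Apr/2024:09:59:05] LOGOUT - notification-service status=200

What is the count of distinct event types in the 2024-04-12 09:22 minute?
3

To count unique event types:

1. Filter events in the minute starting at 2024-04-12 09:22
2. Extract event types from matching entries
3. Count unique types: 3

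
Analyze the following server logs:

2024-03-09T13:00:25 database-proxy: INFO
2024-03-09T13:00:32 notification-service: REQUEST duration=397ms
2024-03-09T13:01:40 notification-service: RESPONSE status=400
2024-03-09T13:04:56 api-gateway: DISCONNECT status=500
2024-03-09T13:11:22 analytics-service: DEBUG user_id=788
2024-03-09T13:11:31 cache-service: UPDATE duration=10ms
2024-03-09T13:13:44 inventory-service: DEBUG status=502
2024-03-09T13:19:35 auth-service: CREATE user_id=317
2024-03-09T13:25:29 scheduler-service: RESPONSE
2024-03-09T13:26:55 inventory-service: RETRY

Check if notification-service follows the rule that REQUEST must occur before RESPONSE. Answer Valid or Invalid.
Valid

To validate ordering:

1. Required order: REQUEST → RESPONSE
2. Rule: REQUEST must occur before RESPONSE
3. Check actual order of events for notification-service
4. Result: Valid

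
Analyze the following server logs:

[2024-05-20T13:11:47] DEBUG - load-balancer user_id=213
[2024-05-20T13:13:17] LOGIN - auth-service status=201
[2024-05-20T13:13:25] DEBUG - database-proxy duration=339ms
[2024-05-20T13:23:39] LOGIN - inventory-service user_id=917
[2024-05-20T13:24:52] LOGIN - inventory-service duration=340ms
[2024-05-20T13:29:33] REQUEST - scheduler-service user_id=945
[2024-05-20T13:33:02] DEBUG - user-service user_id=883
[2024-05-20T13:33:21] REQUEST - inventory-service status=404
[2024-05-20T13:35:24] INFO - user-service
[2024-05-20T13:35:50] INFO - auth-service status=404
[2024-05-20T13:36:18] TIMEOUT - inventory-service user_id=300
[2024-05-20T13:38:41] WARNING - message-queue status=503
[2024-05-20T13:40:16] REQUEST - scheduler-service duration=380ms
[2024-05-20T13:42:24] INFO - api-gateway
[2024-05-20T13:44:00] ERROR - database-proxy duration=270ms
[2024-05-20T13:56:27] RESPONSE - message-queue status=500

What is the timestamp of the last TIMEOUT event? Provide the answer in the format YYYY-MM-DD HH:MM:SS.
2024-05-20 13:36:18

To find the last event:

1. Filter for all TIMEOUT events
2. Sort by timestamp
3. Select the last one
4. Timestamp: 2024-05-20 13:36:18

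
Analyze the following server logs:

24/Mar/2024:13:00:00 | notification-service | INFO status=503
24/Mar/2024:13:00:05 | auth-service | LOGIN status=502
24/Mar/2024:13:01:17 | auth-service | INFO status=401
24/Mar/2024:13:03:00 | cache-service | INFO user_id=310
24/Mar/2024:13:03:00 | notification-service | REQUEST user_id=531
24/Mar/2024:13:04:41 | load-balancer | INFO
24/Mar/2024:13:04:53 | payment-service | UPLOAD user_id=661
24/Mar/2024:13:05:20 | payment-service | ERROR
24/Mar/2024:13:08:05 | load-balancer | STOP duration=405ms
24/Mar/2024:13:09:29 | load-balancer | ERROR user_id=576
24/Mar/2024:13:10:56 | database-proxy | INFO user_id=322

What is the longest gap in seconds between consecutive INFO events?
375

To find the longest gap:

1. Extract all INFO events in chronological order
2. Calculate time differences between consecutive events
3. Find the maximum difference
4. Longest gap: 375 seconds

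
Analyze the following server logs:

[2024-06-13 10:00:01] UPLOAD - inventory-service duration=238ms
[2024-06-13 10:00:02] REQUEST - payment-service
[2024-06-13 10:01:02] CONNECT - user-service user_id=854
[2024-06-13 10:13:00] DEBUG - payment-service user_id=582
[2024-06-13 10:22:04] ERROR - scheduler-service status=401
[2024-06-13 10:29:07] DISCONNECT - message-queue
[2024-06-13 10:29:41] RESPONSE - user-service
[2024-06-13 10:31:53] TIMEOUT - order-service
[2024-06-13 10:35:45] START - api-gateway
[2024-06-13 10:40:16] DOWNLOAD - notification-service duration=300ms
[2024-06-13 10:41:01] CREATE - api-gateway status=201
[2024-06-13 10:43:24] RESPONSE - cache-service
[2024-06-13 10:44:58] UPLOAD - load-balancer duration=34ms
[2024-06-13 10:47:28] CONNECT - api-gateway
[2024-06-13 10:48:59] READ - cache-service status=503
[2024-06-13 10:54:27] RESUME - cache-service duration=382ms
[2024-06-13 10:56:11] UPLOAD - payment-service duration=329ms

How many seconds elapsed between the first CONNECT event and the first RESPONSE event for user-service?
1719

To find the time between events:

1. Locate the first CONNECT event for user-service: 2024-06-13 10:01:02
2. Locate the first RESPONSE event for user-service: 2024-06-13 10:29:41
3. Calculate the difference: 2024-06-13 10:29:41 - 2024-06-13 10:01:02 = 1719 seconds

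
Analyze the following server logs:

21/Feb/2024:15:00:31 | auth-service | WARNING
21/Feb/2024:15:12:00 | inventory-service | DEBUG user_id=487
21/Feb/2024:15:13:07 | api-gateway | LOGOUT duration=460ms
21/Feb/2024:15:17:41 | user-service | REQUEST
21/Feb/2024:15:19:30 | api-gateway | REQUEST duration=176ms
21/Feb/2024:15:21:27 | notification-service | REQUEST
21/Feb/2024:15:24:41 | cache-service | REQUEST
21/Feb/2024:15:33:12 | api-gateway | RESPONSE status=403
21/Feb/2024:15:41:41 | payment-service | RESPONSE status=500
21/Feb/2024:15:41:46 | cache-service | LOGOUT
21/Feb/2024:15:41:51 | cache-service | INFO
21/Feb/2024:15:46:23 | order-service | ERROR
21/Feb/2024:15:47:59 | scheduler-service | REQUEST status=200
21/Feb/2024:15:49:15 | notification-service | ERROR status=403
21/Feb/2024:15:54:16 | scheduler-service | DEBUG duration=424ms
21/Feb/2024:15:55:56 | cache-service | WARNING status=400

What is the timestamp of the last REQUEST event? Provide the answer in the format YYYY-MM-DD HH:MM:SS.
2024-02-21 15:47:59

To find the last event:

1. Filter for all REQUEST events
2. Sort by timestamp
3. Select the last one
4. Timestamp: 2024-02-21 15:47:59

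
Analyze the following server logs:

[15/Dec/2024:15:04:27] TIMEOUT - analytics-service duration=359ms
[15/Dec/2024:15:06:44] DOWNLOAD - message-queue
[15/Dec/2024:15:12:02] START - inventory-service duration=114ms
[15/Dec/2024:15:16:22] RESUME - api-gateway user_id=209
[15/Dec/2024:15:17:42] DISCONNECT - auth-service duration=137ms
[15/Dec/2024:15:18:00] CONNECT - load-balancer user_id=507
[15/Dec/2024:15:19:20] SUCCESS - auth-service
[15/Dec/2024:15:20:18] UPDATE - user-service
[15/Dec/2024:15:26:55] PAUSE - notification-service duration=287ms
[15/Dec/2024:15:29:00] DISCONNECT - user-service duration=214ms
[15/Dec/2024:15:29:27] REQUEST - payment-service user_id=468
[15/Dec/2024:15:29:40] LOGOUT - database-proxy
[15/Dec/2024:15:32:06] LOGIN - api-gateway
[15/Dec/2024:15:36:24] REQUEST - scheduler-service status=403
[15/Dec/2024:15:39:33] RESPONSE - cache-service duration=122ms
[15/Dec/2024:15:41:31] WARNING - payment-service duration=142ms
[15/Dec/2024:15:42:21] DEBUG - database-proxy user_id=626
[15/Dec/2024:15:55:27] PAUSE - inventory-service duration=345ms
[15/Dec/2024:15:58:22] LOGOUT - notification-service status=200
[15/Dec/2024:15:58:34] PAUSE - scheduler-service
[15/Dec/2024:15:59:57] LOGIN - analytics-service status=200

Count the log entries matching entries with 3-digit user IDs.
4

To find matching entries:

1. Pattern to match: entries with 3-digit user IDs
2. Scan each log entry for the pattern
3. Count matches: 4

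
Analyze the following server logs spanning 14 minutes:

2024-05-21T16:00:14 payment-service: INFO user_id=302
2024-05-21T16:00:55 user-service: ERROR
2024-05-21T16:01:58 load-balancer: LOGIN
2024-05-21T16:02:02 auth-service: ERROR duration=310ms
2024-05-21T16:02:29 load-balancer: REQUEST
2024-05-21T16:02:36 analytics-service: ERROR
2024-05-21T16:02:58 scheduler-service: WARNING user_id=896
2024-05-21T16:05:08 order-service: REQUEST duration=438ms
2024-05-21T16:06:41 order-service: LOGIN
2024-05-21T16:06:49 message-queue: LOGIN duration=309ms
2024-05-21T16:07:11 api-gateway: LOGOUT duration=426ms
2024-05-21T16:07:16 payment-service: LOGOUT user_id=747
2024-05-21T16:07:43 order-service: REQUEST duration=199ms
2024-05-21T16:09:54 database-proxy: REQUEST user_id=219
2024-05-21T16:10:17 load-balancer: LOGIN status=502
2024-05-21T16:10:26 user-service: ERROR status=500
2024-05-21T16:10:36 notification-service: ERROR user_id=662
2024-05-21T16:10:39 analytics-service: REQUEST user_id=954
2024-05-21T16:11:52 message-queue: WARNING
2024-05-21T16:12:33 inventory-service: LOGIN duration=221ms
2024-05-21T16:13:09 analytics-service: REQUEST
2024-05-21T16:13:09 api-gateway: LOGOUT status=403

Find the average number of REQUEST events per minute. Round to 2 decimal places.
0.43

To calculate the rate:

1. Count total REQUEST events: 6
2. Total time period: 14 minutes
3. Rate = 6 / 14 = 0.43 events per minute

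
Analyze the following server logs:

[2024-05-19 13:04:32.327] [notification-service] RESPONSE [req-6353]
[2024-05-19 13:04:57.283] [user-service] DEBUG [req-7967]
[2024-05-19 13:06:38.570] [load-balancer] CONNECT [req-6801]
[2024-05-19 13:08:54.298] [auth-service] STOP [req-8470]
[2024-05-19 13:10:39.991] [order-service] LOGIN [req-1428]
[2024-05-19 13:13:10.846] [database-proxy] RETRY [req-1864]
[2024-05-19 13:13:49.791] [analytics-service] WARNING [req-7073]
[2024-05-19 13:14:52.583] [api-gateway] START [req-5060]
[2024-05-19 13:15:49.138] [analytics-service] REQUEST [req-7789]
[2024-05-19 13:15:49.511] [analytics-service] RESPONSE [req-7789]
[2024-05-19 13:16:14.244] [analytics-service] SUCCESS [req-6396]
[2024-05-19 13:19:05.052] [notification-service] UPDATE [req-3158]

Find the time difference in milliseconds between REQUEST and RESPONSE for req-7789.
373

To calculate latency:

1. Find REQUEST with id req-7789: 2024-05-19 13:15:49.138
2. Find RESPONSE with id req-7789: 2024-05-19 13:15:49.511
3. Latency: 2024-05-19 13:15:49.511 - 2024-05-19 13:15:49.138 = 373ms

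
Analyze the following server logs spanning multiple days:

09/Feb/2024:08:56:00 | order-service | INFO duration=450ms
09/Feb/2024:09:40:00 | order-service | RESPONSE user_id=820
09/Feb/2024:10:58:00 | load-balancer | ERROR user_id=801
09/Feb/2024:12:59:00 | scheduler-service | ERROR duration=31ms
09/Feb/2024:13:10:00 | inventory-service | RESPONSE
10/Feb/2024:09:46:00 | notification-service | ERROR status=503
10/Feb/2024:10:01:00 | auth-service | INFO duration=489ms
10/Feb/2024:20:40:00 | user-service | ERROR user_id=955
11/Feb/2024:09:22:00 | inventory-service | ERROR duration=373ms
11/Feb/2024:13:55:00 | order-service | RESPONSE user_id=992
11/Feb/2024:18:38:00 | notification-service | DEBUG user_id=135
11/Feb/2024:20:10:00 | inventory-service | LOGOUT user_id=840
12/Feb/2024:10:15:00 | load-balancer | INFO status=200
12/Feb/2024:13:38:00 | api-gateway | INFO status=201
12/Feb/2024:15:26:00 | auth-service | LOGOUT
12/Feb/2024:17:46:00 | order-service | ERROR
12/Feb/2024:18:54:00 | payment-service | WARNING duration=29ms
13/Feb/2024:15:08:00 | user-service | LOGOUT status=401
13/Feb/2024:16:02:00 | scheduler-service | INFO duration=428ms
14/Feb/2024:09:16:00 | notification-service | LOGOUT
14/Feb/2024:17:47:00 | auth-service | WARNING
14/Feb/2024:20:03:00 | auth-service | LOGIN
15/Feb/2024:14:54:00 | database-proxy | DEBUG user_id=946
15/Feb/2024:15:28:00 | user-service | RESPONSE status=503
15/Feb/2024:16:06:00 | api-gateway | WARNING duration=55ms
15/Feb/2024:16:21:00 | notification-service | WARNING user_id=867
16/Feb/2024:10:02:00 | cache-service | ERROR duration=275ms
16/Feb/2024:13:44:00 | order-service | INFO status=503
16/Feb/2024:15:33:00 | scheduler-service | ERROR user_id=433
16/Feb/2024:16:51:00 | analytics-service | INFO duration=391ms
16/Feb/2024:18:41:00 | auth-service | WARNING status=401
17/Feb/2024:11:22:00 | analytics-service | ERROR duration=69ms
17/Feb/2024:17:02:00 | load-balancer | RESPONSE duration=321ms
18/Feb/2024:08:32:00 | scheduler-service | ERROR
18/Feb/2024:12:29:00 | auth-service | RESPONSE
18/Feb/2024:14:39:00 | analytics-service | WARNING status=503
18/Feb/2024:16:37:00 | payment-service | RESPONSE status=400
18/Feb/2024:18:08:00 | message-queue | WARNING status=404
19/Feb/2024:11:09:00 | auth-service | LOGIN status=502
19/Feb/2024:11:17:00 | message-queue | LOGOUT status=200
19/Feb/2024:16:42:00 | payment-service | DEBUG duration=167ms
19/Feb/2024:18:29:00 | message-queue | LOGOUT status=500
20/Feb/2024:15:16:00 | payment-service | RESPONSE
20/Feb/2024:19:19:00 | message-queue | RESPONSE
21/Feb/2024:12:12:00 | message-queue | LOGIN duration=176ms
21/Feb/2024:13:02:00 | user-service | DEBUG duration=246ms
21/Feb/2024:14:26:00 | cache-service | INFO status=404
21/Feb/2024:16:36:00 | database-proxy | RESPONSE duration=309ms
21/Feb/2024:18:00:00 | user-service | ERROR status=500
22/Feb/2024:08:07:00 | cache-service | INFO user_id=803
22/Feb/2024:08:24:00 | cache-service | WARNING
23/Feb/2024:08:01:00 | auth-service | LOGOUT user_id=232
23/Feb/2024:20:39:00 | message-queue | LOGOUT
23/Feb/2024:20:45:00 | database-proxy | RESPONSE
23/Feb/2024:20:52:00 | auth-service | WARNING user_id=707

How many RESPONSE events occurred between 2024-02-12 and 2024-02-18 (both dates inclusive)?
4

To filter by date range:

1. Date range: 2024-02-12 through 2024-02-18, both dates inclusive
2. Filter for RESPONSE events whose date falls in this range
3. Count matching events: 4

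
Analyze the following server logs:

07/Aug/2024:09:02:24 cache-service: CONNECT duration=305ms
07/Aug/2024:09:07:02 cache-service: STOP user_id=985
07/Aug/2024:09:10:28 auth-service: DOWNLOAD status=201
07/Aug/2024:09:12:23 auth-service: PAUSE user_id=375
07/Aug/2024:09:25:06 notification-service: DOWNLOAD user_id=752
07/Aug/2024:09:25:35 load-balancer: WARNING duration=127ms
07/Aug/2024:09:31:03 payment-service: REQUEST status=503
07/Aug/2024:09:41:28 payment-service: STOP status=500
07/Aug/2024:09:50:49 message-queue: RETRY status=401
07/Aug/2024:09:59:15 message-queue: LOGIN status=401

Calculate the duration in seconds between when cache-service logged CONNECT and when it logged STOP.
278

To find the time between events:

1. Locate the first CONNECT event for cache-service: 07/Aug/2024:09:02:24
2. Locate the first STOP event for cache-service: 07/Aug/2024:09:07:02
3. Calculate the difference: 07/Aug/2024:09:07:02 - 07/Aug/2024:09:02:24 = 278 seconds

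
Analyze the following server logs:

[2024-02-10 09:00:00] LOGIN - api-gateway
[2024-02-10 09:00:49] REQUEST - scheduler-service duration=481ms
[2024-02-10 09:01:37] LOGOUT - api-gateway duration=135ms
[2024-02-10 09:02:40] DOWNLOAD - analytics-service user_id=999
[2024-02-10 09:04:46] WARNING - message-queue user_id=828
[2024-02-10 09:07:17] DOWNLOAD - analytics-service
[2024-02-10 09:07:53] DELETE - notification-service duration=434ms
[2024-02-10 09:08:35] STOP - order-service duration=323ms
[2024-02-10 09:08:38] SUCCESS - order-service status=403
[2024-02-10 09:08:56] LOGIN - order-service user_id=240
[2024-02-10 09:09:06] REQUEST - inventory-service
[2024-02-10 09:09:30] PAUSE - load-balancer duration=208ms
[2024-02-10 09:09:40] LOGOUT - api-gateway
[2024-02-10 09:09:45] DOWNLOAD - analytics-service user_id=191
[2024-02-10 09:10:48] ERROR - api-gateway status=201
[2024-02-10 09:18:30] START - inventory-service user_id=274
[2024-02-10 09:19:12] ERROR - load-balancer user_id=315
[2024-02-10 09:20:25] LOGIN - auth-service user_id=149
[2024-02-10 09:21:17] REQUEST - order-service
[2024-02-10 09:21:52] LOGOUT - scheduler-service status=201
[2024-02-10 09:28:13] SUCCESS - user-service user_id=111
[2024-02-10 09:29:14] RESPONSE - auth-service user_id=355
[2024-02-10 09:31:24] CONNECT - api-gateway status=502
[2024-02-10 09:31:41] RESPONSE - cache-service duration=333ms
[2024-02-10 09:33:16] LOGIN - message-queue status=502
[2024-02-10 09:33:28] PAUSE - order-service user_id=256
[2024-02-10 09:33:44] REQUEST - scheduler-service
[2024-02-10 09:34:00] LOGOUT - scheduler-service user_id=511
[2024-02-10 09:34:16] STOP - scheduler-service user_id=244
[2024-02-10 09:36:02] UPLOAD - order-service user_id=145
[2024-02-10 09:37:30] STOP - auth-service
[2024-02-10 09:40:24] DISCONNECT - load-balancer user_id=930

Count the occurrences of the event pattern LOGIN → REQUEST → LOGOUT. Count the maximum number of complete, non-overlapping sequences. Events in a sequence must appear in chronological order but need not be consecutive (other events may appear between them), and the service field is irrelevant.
4

To count sequences:

1. Look for pattern: LOGIN → REQUEST → LOGOUT
2. Greedily scan the log in chronological order, matching each sequence element in turn (ignoring service)
3. Each time the full pattern completes, increment the count and restart matching from the next event
4. Complete non-overlapping sequences found: 4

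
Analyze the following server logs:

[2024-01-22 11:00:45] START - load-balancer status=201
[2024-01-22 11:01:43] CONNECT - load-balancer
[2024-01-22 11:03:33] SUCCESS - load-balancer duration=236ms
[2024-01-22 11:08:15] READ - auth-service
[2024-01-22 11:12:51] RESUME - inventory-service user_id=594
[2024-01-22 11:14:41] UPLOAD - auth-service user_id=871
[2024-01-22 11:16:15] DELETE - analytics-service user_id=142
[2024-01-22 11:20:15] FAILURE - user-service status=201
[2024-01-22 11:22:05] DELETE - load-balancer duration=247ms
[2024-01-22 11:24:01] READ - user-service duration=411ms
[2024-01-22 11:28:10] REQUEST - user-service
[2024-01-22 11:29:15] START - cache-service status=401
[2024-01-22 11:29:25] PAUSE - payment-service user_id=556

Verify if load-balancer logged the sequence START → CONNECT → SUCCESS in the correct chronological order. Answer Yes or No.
Yes

To verify sequence order:

1. Find all events in sequence START → CONNECT → SUCCESS for load-balancer
2. Extract their timestamps
3. Check if timestamps are in ascending order
4. Result: Yes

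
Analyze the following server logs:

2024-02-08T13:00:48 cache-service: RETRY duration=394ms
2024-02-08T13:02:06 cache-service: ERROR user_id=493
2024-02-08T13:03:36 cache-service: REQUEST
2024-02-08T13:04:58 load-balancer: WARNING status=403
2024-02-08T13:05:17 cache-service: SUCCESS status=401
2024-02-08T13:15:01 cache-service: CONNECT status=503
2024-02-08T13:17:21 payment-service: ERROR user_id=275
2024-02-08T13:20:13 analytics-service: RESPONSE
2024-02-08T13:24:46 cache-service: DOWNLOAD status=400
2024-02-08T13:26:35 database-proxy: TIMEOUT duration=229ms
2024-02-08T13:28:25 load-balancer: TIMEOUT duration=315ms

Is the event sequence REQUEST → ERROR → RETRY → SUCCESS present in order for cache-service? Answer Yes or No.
No

To verify sequence order:

1. Find all events in sequence REQUEST → ERROR → RETRY → SUCCESS for cache-service
2. Extract their timestamps
3. Check if timestamps are in ascending order
4. Result: No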